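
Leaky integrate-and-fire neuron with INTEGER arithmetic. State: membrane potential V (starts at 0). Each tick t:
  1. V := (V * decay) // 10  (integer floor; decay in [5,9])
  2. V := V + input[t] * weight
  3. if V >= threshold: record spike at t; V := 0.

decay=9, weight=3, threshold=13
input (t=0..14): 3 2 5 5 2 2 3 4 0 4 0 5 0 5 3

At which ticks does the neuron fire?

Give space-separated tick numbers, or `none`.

Answer: 1 2 3 6 9 11 13

Derivation:
t=0: input=3 -> V=9
t=1: input=2 -> V=0 FIRE
t=2: input=5 -> V=0 FIRE
t=3: input=5 -> V=0 FIRE
t=4: input=2 -> V=6
t=5: input=2 -> V=11
t=6: input=3 -> V=0 FIRE
t=7: input=4 -> V=12
t=8: input=0 -> V=10
t=9: input=4 -> V=0 FIRE
t=10: input=0 -> V=0
t=11: input=5 -> V=0 FIRE
t=12: input=0 -> V=0
t=13: input=5 -> V=0 FIRE
t=14: input=3 -> V=9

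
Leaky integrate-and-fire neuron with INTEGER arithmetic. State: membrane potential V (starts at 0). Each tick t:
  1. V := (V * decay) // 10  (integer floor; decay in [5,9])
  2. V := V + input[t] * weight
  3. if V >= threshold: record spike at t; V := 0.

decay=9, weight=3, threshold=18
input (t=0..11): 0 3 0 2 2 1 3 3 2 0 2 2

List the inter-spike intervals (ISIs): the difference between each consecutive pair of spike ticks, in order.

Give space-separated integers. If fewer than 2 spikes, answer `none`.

t=0: input=0 -> V=0
t=1: input=3 -> V=9
t=2: input=0 -> V=8
t=3: input=2 -> V=13
t=4: input=2 -> V=17
t=5: input=1 -> V=0 FIRE
t=6: input=3 -> V=9
t=7: input=3 -> V=17
t=8: input=2 -> V=0 FIRE
t=9: input=0 -> V=0
t=10: input=2 -> V=6
t=11: input=2 -> V=11

Answer: 3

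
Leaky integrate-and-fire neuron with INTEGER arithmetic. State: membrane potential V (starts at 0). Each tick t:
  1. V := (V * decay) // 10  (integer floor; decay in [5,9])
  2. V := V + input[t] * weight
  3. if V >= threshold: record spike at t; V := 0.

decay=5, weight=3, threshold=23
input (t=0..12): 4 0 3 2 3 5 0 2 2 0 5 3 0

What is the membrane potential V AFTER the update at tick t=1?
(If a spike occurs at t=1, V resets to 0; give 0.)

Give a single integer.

Answer: 6

Derivation:
t=0: input=4 -> V=12
t=1: input=0 -> V=6
t=2: input=3 -> V=12
t=3: input=2 -> V=12
t=4: input=3 -> V=15
t=5: input=5 -> V=22
t=6: input=0 -> V=11
t=7: input=2 -> V=11
t=8: input=2 -> V=11
t=9: input=0 -> V=5
t=10: input=5 -> V=17
t=11: input=3 -> V=17
t=12: input=0 -> V=8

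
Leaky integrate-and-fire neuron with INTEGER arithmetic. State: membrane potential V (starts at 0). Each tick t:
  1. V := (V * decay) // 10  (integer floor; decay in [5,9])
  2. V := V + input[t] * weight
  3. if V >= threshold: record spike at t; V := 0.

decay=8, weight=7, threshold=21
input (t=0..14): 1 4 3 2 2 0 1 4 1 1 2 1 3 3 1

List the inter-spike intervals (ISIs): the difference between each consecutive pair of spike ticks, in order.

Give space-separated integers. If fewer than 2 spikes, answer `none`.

t=0: input=1 -> V=7
t=1: input=4 -> V=0 FIRE
t=2: input=3 -> V=0 FIRE
t=3: input=2 -> V=14
t=4: input=2 -> V=0 FIRE
t=5: input=0 -> V=0
t=6: input=1 -> V=7
t=7: input=4 -> V=0 FIRE
t=8: input=1 -> V=7
t=9: input=1 -> V=12
t=10: input=2 -> V=0 FIRE
t=11: input=1 -> V=7
t=12: input=3 -> V=0 FIRE
t=13: input=3 -> V=0 FIRE
t=14: input=1 -> V=7

Answer: 1 2 3 3 2 1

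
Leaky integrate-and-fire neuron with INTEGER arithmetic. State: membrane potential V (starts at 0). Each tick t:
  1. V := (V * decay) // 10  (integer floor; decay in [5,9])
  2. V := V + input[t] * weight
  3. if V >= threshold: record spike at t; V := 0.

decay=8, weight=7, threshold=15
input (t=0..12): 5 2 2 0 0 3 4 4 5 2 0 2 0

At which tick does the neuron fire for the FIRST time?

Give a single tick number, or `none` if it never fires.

t=0: input=5 -> V=0 FIRE
t=1: input=2 -> V=14
t=2: input=2 -> V=0 FIRE
t=3: input=0 -> V=0
t=4: input=0 -> V=0
t=5: input=3 -> V=0 FIRE
t=6: input=4 -> V=0 FIRE
t=7: input=4 -> V=0 FIRE
t=8: input=5 -> V=0 FIRE
t=9: input=2 -> V=14
t=10: input=0 -> V=11
t=11: input=2 -> V=0 FIRE
t=12: input=0 -> V=0

Answer: 0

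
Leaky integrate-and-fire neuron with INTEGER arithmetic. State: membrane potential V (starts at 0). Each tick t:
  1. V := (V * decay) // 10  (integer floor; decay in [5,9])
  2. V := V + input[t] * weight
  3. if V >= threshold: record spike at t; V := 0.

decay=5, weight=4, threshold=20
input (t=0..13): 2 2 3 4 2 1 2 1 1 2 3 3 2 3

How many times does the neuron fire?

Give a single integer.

t=0: input=2 -> V=8
t=1: input=2 -> V=12
t=2: input=3 -> V=18
t=3: input=4 -> V=0 FIRE
t=4: input=2 -> V=8
t=5: input=1 -> V=8
t=6: input=2 -> V=12
t=7: input=1 -> V=10
t=8: input=1 -> V=9
t=9: input=2 -> V=12
t=10: input=3 -> V=18
t=11: input=3 -> V=0 FIRE
t=12: input=2 -> V=8
t=13: input=3 -> V=16

Answer: 2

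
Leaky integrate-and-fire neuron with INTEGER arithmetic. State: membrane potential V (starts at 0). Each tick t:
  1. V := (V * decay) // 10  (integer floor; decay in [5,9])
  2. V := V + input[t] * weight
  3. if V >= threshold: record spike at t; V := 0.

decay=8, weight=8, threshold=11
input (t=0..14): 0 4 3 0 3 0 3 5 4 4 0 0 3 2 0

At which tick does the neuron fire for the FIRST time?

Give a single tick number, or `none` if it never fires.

t=0: input=0 -> V=0
t=1: input=4 -> V=0 FIRE
t=2: input=3 -> V=0 FIRE
t=3: input=0 -> V=0
t=4: input=3 -> V=0 FIRE
t=5: input=0 -> V=0
t=6: input=3 -> V=0 FIRE
t=7: input=5 -> V=0 FIRE
t=8: input=4 -> V=0 FIRE
t=9: input=4 -> V=0 FIRE
t=10: input=0 -> V=0
t=11: input=0 -> V=0
t=12: input=3 -> V=0 FIRE
t=13: input=2 -> V=0 FIRE
t=14: input=0 -> V=0

Answer: 1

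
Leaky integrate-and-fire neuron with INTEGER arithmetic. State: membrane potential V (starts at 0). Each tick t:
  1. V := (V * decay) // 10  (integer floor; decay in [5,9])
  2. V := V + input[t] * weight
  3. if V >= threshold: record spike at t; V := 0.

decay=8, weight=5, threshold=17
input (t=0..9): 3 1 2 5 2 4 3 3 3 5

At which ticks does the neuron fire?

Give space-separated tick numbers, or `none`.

Answer: 1 3 5 7 9

Derivation:
t=0: input=3 -> V=15
t=1: input=1 -> V=0 FIRE
t=2: input=2 -> V=10
t=3: input=5 -> V=0 FIRE
t=4: input=2 -> V=10
t=5: input=4 -> V=0 FIRE
t=6: input=3 -> V=15
t=7: input=3 -> V=0 FIRE
t=8: input=3 -> V=15
t=9: input=5 -> V=0 FIRE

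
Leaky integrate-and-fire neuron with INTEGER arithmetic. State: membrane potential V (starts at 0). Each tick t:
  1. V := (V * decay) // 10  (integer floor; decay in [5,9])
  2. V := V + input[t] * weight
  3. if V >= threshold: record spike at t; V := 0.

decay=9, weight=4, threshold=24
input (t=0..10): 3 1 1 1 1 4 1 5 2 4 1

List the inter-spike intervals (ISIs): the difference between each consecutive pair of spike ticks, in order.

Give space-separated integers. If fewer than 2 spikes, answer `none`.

t=0: input=3 -> V=12
t=1: input=1 -> V=14
t=2: input=1 -> V=16
t=3: input=1 -> V=18
t=4: input=1 -> V=20
t=5: input=4 -> V=0 FIRE
t=6: input=1 -> V=4
t=7: input=5 -> V=23
t=8: input=2 -> V=0 FIRE
t=9: input=4 -> V=16
t=10: input=1 -> V=18

Answer: 3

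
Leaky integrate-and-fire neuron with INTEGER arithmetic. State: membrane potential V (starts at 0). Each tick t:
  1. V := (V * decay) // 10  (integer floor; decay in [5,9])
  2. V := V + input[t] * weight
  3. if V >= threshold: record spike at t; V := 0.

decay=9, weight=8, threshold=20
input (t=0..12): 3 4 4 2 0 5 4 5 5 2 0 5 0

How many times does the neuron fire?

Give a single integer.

Answer: 8

Derivation:
t=0: input=3 -> V=0 FIRE
t=1: input=4 -> V=0 FIRE
t=2: input=4 -> V=0 FIRE
t=3: input=2 -> V=16
t=4: input=0 -> V=14
t=5: input=5 -> V=0 FIRE
t=6: input=4 -> V=0 FIRE
t=7: input=5 -> V=0 FIRE
t=8: input=5 -> V=0 FIRE
t=9: input=2 -> V=16
t=10: input=0 -> V=14
t=11: input=5 -> V=0 FIRE
t=12: input=0 -> V=0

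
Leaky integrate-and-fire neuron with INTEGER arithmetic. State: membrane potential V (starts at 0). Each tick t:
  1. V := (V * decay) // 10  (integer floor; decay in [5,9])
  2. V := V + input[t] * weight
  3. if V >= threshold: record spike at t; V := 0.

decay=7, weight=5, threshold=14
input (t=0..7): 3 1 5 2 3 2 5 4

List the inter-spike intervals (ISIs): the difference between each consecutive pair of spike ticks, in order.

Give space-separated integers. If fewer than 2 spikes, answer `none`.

t=0: input=3 -> V=0 FIRE
t=1: input=1 -> V=5
t=2: input=5 -> V=0 FIRE
t=3: input=2 -> V=10
t=4: input=3 -> V=0 FIRE
t=5: input=2 -> V=10
t=6: input=5 -> V=0 FIRE
t=7: input=4 -> V=0 FIRE

Answer: 2 2 2 1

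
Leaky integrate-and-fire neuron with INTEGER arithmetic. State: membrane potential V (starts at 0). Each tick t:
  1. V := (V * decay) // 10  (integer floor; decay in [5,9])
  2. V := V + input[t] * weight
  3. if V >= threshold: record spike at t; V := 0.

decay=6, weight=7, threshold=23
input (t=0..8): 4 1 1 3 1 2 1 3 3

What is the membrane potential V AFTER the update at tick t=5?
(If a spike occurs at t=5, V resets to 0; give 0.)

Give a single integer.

Answer: 18

Derivation:
t=0: input=4 -> V=0 FIRE
t=1: input=1 -> V=7
t=2: input=1 -> V=11
t=3: input=3 -> V=0 FIRE
t=4: input=1 -> V=7
t=5: input=2 -> V=18
t=6: input=1 -> V=17
t=7: input=3 -> V=0 FIRE
t=8: input=3 -> V=21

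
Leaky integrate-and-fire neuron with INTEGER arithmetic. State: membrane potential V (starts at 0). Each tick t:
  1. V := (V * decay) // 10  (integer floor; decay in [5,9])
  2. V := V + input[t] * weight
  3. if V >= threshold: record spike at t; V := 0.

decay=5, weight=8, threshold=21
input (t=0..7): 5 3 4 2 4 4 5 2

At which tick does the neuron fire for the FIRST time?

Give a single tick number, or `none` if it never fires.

t=0: input=5 -> V=0 FIRE
t=1: input=3 -> V=0 FIRE
t=2: input=4 -> V=0 FIRE
t=3: input=2 -> V=16
t=4: input=4 -> V=0 FIRE
t=5: input=4 -> V=0 FIRE
t=6: input=5 -> V=0 FIRE
t=7: input=2 -> V=16

Answer: 0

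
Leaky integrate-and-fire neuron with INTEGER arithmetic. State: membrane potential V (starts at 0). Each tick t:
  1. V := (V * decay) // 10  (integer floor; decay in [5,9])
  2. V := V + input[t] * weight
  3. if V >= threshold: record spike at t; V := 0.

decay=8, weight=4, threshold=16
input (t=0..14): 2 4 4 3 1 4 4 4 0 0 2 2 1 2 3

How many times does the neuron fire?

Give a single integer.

t=0: input=2 -> V=8
t=1: input=4 -> V=0 FIRE
t=2: input=4 -> V=0 FIRE
t=3: input=3 -> V=12
t=4: input=1 -> V=13
t=5: input=4 -> V=0 FIRE
t=6: input=4 -> V=0 FIRE
t=7: input=4 -> V=0 FIRE
t=8: input=0 -> V=0
t=9: input=0 -> V=0
t=10: input=2 -> V=8
t=11: input=2 -> V=14
t=12: input=1 -> V=15
t=13: input=2 -> V=0 FIRE
t=14: input=3 -> V=12

Answer: 6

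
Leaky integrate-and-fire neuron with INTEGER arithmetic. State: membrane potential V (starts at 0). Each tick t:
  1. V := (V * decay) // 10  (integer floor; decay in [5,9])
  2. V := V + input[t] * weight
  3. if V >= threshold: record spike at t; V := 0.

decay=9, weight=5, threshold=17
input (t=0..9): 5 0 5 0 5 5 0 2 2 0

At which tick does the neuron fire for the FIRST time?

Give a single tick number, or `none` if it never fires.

t=0: input=5 -> V=0 FIRE
t=1: input=0 -> V=0
t=2: input=5 -> V=0 FIRE
t=3: input=0 -> V=0
t=4: input=5 -> V=0 FIRE
t=5: input=5 -> V=0 FIRE
t=6: input=0 -> V=0
t=7: input=2 -> V=10
t=8: input=2 -> V=0 FIRE
t=9: input=0 -> V=0

Answer: 0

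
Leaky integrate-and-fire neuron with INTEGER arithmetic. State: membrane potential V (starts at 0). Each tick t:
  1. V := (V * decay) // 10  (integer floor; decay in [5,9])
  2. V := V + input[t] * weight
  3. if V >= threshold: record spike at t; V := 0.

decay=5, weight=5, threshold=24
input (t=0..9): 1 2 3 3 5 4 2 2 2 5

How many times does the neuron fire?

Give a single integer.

t=0: input=1 -> V=5
t=1: input=2 -> V=12
t=2: input=3 -> V=21
t=3: input=3 -> V=0 FIRE
t=4: input=5 -> V=0 FIRE
t=5: input=4 -> V=20
t=6: input=2 -> V=20
t=7: input=2 -> V=20
t=8: input=2 -> V=20
t=9: input=5 -> V=0 FIRE

Answer: 3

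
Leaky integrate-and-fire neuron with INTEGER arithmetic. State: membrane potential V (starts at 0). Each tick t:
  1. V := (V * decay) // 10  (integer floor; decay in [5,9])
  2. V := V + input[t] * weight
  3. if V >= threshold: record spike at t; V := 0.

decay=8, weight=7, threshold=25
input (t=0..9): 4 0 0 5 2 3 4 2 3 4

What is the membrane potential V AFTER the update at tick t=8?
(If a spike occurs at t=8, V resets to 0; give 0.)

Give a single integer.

t=0: input=4 -> V=0 FIRE
t=1: input=0 -> V=0
t=2: input=0 -> V=0
t=3: input=5 -> V=0 FIRE
t=4: input=2 -> V=14
t=5: input=3 -> V=0 FIRE
t=6: input=4 -> V=0 FIRE
t=7: input=2 -> V=14
t=8: input=3 -> V=0 FIRE
t=9: input=4 -> V=0 FIRE

Answer: 0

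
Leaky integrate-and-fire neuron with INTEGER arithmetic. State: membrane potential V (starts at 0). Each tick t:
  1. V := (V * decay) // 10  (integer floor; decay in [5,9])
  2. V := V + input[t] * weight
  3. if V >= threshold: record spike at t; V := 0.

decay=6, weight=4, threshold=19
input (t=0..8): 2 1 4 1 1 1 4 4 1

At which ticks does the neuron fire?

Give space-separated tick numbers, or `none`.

t=0: input=2 -> V=8
t=1: input=1 -> V=8
t=2: input=4 -> V=0 FIRE
t=3: input=1 -> V=4
t=4: input=1 -> V=6
t=5: input=1 -> V=7
t=6: input=4 -> V=0 FIRE
t=7: input=4 -> V=16
t=8: input=1 -> V=13

Answer: 2 6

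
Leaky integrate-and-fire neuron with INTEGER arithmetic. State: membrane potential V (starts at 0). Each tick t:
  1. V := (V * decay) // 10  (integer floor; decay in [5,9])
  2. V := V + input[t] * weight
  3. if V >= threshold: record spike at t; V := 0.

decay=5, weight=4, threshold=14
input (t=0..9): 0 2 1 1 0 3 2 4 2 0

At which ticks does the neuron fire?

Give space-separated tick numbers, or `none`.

Answer: 5 7

Derivation:
t=0: input=0 -> V=0
t=1: input=2 -> V=8
t=2: input=1 -> V=8
t=3: input=1 -> V=8
t=4: input=0 -> V=4
t=5: input=3 -> V=0 FIRE
t=6: input=2 -> V=8
t=7: input=4 -> V=0 FIRE
t=8: input=2 -> V=8
t=9: input=0 -> V=4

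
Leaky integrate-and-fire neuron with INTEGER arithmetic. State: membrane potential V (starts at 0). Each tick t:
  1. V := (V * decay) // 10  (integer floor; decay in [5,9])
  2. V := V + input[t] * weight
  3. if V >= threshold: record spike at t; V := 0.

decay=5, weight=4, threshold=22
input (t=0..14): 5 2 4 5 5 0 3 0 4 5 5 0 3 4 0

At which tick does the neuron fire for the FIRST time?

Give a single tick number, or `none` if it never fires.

t=0: input=5 -> V=20
t=1: input=2 -> V=18
t=2: input=4 -> V=0 FIRE
t=3: input=5 -> V=20
t=4: input=5 -> V=0 FIRE
t=5: input=0 -> V=0
t=6: input=3 -> V=12
t=7: input=0 -> V=6
t=8: input=4 -> V=19
t=9: input=5 -> V=0 FIRE
t=10: input=5 -> V=20
t=11: input=0 -> V=10
t=12: input=3 -> V=17
t=13: input=4 -> V=0 FIRE
t=14: input=0 -> V=0

Answer: 2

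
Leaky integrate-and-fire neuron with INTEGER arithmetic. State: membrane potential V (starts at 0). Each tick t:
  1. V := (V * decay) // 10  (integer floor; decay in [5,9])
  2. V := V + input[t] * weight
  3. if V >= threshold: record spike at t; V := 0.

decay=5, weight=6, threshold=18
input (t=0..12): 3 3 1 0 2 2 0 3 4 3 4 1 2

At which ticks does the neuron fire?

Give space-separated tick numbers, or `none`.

Answer: 0 1 5 7 8 9 10

Derivation:
t=0: input=3 -> V=0 FIRE
t=1: input=3 -> V=0 FIRE
t=2: input=1 -> V=6
t=3: input=0 -> V=3
t=4: input=2 -> V=13
t=5: input=2 -> V=0 FIRE
t=6: input=0 -> V=0
t=7: input=3 -> V=0 FIRE
t=8: input=4 -> V=0 FIRE
t=9: input=3 -> V=0 FIRE
t=10: input=4 -> V=0 FIRE
t=11: input=1 -> V=6
t=12: input=2 -> V=15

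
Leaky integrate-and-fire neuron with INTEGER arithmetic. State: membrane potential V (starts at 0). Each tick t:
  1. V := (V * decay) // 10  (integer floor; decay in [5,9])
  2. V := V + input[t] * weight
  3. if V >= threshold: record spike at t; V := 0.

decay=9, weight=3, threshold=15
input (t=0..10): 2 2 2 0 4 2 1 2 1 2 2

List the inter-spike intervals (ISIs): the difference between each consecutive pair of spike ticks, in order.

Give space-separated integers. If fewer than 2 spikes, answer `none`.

Answer: 3 4

Derivation:
t=0: input=2 -> V=6
t=1: input=2 -> V=11
t=2: input=2 -> V=0 FIRE
t=3: input=0 -> V=0
t=4: input=4 -> V=12
t=5: input=2 -> V=0 FIRE
t=6: input=1 -> V=3
t=7: input=2 -> V=8
t=8: input=1 -> V=10
t=9: input=2 -> V=0 FIRE
t=10: input=2 -> V=6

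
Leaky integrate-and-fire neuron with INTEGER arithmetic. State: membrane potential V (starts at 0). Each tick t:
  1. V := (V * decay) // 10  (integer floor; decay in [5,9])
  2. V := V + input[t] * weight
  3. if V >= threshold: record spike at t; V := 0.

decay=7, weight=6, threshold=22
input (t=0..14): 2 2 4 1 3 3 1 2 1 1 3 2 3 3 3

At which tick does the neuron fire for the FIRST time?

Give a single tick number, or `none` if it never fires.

t=0: input=2 -> V=12
t=1: input=2 -> V=20
t=2: input=4 -> V=0 FIRE
t=3: input=1 -> V=6
t=4: input=3 -> V=0 FIRE
t=5: input=3 -> V=18
t=6: input=1 -> V=18
t=7: input=2 -> V=0 FIRE
t=8: input=1 -> V=6
t=9: input=1 -> V=10
t=10: input=3 -> V=0 FIRE
t=11: input=2 -> V=12
t=12: input=3 -> V=0 FIRE
t=13: input=3 -> V=18
t=14: input=3 -> V=0 FIRE

Answer: 2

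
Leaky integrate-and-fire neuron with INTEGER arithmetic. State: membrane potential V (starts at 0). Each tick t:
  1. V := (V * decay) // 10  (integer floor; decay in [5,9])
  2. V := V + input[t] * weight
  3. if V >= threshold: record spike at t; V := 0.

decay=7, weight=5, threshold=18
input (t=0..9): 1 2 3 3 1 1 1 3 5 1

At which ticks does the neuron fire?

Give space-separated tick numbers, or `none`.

t=0: input=1 -> V=5
t=1: input=2 -> V=13
t=2: input=3 -> V=0 FIRE
t=3: input=3 -> V=15
t=4: input=1 -> V=15
t=5: input=1 -> V=15
t=6: input=1 -> V=15
t=7: input=3 -> V=0 FIRE
t=8: input=5 -> V=0 FIRE
t=9: input=1 -> V=5

Answer: 2 7 8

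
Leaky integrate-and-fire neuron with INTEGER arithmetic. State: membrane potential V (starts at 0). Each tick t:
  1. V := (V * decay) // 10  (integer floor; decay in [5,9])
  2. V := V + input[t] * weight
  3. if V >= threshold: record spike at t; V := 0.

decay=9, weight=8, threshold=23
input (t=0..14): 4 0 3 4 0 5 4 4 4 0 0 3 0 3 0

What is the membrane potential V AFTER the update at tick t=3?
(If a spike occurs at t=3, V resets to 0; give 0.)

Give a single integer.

Answer: 0

Derivation:
t=0: input=4 -> V=0 FIRE
t=1: input=0 -> V=0
t=2: input=3 -> V=0 FIRE
t=3: input=4 -> V=0 FIRE
t=4: input=0 -> V=0
t=5: input=5 -> V=0 FIRE
t=6: input=4 -> V=0 FIRE
t=7: input=4 -> V=0 FIRE
t=8: input=4 -> V=0 FIRE
t=9: input=0 -> V=0
t=10: input=0 -> V=0
t=11: input=3 -> V=0 FIRE
t=12: input=0 -> V=0
t=13: input=3 -> V=0 FIRE
t=14: input=0 -> V=0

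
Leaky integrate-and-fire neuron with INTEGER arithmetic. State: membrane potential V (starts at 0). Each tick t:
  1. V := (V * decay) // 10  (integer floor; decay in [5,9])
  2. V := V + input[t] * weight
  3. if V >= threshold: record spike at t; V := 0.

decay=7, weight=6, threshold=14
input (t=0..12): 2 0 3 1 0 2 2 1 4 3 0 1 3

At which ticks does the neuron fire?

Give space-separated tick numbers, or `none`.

Answer: 2 5 7 8 9 12

Derivation:
t=0: input=2 -> V=12
t=1: input=0 -> V=8
t=2: input=3 -> V=0 FIRE
t=3: input=1 -> V=6
t=4: input=0 -> V=4
t=5: input=2 -> V=0 FIRE
t=6: input=2 -> V=12
t=7: input=1 -> V=0 FIRE
t=8: input=4 -> V=0 FIRE
t=9: input=3 -> V=0 FIRE
t=10: input=0 -> V=0
t=11: input=1 -> V=6
t=12: input=3 -> V=0 FIRE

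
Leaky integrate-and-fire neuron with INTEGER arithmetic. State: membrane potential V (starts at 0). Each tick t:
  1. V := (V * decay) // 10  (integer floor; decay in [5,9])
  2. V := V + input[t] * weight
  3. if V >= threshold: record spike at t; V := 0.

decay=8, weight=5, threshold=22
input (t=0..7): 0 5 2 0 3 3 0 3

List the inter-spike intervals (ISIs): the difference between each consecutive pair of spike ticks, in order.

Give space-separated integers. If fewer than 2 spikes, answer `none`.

Answer: 4

Derivation:
t=0: input=0 -> V=0
t=1: input=5 -> V=0 FIRE
t=2: input=2 -> V=10
t=3: input=0 -> V=8
t=4: input=3 -> V=21
t=5: input=3 -> V=0 FIRE
t=6: input=0 -> V=0
t=7: input=3 -> V=15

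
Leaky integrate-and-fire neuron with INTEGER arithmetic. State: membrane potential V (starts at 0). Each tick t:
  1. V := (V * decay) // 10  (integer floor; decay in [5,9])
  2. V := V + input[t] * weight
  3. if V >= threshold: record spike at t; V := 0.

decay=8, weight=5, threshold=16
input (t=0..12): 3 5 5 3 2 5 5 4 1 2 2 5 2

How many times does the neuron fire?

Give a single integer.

t=0: input=3 -> V=15
t=1: input=5 -> V=0 FIRE
t=2: input=5 -> V=0 FIRE
t=3: input=3 -> V=15
t=4: input=2 -> V=0 FIRE
t=5: input=5 -> V=0 FIRE
t=6: input=5 -> V=0 FIRE
t=7: input=4 -> V=0 FIRE
t=8: input=1 -> V=5
t=9: input=2 -> V=14
t=10: input=2 -> V=0 FIRE
t=11: input=5 -> V=0 FIRE
t=12: input=2 -> V=10

Answer: 8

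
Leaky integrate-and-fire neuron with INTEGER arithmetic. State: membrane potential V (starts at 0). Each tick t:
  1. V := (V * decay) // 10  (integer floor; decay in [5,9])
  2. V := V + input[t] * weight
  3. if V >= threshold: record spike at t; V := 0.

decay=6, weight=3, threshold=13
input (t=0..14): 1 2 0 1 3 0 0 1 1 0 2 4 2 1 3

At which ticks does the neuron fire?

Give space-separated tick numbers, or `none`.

t=0: input=1 -> V=3
t=1: input=2 -> V=7
t=2: input=0 -> V=4
t=3: input=1 -> V=5
t=4: input=3 -> V=12
t=5: input=0 -> V=7
t=6: input=0 -> V=4
t=7: input=1 -> V=5
t=8: input=1 -> V=6
t=9: input=0 -> V=3
t=10: input=2 -> V=7
t=11: input=4 -> V=0 FIRE
t=12: input=2 -> V=6
t=13: input=1 -> V=6
t=14: input=3 -> V=12

Answer: 11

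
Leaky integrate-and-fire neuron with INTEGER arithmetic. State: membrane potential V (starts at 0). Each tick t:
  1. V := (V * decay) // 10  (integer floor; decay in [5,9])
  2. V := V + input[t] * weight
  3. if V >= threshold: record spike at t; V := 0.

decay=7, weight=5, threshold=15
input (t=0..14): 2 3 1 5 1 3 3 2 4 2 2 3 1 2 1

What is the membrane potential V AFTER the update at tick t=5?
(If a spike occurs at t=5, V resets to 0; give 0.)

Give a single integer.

Answer: 0

Derivation:
t=0: input=2 -> V=10
t=1: input=3 -> V=0 FIRE
t=2: input=1 -> V=5
t=3: input=5 -> V=0 FIRE
t=4: input=1 -> V=5
t=5: input=3 -> V=0 FIRE
t=6: input=3 -> V=0 FIRE
t=7: input=2 -> V=10
t=8: input=4 -> V=0 FIRE
t=9: input=2 -> V=10
t=10: input=2 -> V=0 FIRE
t=11: input=3 -> V=0 FIRE
t=12: input=1 -> V=5
t=13: input=2 -> V=13
t=14: input=1 -> V=14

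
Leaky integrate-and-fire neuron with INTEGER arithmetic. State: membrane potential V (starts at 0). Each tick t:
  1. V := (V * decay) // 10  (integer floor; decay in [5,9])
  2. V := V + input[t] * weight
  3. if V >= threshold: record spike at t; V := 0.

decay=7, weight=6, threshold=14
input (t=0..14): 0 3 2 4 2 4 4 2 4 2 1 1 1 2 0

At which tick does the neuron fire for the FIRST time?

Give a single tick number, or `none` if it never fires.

t=0: input=0 -> V=0
t=1: input=3 -> V=0 FIRE
t=2: input=2 -> V=12
t=3: input=4 -> V=0 FIRE
t=4: input=2 -> V=12
t=5: input=4 -> V=0 FIRE
t=6: input=4 -> V=0 FIRE
t=7: input=2 -> V=12
t=8: input=4 -> V=0 FIRE
t=9: input=2 -> V=12
t=10: input=1 -> V=0 FIRE
t=11: input=1 -> V=6
t=12: input=1 -> V=10
t=13: input=2 -> V=0 FIRE
t=14: input=0 -> V=0

Answer: 1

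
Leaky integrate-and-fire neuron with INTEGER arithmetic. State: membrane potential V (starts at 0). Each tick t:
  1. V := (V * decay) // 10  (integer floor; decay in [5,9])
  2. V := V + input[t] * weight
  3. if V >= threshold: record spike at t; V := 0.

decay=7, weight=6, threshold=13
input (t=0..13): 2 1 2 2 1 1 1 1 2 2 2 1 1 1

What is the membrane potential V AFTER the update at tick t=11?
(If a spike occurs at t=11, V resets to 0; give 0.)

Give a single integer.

t=0: input=2 -> V=12
t=1: input=1 -> V=0 FIRE
t=2: input=2 -> V=12
t=3: input=2 -> V=0 FIRE
t=4: input=1 -> V=6
t=5: input=1 -> V=10
t=6: input=1 -> V=0 FIRE
t=7: input=1 -> V=6
t=8: input=2 -> V=0 FIRE
t=9: input=2 -> V=12
t=10: input=2 -> V=0 FIRE
t=11: input=1 -> V=6
t=12: input=1 -> V=10
t=13: input=1 -> V=0 FIRE

Answer: 6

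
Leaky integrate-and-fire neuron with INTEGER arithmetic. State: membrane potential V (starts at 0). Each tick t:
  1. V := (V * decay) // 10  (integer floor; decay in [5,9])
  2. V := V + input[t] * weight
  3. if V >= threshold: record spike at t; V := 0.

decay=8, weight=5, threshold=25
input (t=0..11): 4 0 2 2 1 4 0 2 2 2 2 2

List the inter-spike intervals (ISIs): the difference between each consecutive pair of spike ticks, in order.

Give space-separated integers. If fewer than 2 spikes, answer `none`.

t=0: input=4 -> V=20
t=1: input=0 -> V=16
t=2: input=2 -> V=22
t=3: input=2 -> V=0 FIRE
t=4: input=1 -> V=5
t=5: input=4 -> V=24
t=6: input=0 -> V=19
t=7: input=2 -> V=0 FIRE
t=8: input=2 -> V=10
t=9: input=2 -> V=18
t=10: input=2 -> V=24
t=11: input=2 -> V=0 FIRE

Answer: 4 4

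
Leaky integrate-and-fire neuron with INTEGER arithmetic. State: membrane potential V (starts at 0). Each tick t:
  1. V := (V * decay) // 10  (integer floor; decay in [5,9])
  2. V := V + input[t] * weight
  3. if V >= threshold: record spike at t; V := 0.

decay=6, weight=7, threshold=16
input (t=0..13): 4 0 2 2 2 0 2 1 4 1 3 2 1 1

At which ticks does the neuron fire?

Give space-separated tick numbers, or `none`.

Answer: 0 3 6 8 10 13

Derivation:
t=0: input=4 -> V=0 FIRE
t=1: input=0 -> V=0
t=2: input=2 -> V=14
t=3: input=2 -> V=0 FIRE
t=4: input=2 -> V=14
t=5: input=0 -> V=8
t=6: input=2 -> V=0 FIRE
t=7: input=1 -> V=7
t=8: input=4 -> V=0 FIRE
t=9: input=1 -> V=7
t=10: input=3 -> V=0 FIRE
t=11: input=2 -> V=14
t=12: input=1 -> V=15
t=13: input=1 -> V=0 FIRE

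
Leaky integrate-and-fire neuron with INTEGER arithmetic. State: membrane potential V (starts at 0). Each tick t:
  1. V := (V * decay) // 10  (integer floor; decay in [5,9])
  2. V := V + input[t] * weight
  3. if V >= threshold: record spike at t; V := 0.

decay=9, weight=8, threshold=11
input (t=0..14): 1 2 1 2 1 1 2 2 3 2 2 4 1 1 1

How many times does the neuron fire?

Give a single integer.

Answer: 10

Derivation:
t=0: input=1 -> V=8
t=1: input=2 -> V=0 FIRE
t=2: input=1 -> V=8
t=3: input=2 -> V=0 FIRE
t=4: input=1 -> V=8
t=5: input=1 -> V=0 FIRE
t=6: input=2 -> V=0 FIRE
t=7: input=2 -> V=0 FIRE
t=8: input=3 -> V=0 FIRE
t=9: input=2 -> V=0 FIRE
t=10: input=2 -> V=0 FIRE
t=11: input=4 -> V=0 FIRE
t=12: input=1 -> V=8
t=13: input=1 -> V=0 FIRE
t=14: input=1 -> V=8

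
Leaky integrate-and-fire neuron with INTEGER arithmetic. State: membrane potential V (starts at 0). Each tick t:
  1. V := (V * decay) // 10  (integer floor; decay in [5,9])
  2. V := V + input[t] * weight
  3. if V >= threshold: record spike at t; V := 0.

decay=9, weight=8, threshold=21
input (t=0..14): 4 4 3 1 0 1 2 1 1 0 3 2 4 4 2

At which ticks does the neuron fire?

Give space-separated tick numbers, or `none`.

t=0: input=4 -> V=0 FIRE
t=1: input=4 -> V=0 FIRE
t=2: input=3 -> V=0 FIRE
t=3: input=1 -> V=8
t=4: input=0 -> V=7
t=5: input=1 -> V=14
t=6: input=2 -> V=0 FIRE
t=7: input=1 -> V=8
t=8: input=1 -> V=15
t=9: input=0 -> V=13
t=10: input=3 -> V=0 FIRE
t=11: input=2 -> V=16
t=12: input=4 -> V=0 FIRE
t=13: input=4 -> V=0 FIRE
t=14: input=2 -> V=16

Answer: 0 1 2 6 10 12 13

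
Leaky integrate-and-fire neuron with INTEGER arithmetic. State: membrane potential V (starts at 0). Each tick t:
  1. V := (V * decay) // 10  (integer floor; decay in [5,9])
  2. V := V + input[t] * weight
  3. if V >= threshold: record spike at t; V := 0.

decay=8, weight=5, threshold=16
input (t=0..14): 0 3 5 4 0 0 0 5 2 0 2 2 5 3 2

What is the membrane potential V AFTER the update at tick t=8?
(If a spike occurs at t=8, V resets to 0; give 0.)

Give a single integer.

Answer: 10

Derivation:
t=0: input=0 -> V=0
t=1: input=3 -> V=15
t=2: input=5 -> V=0 FIRE
t=3: input=4 -> V=0 FIRE
t=4: input=0 -> V=0
t=5: input=0 -> V=0
t=6: input=0 -> V=0
t=7: input=5 -> V=0 FIRE
t=8: input=2 -> V=10
t=9: input=0 -> V=8
t=10: input=2 -> V=0 FIRE
t=11: input=2 -> V=10
t=12: input=5 -> V=0 FIRE
t=13: input=3 -> V=15
t=14: input=2 -> V=0 FIRE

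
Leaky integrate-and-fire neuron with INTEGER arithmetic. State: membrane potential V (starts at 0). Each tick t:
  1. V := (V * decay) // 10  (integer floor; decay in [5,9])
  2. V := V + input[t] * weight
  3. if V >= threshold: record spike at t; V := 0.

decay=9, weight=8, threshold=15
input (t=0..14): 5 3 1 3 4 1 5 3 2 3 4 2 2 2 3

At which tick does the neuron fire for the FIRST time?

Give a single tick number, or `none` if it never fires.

Answer: 0

Derivation:
t=0: input=5 -> V=0 FIRE
t=1: input=3 -> V=0 FIRE
t=2: input=1 -> V=8
t=3: input=3 -> V=0 FIRE
t=4: input=4 -> V=0 FIRE
t=5: input=1 -> V=8
t=6: input=5 -> V=0 FIRE
t=7: input=3 -> V=0 FIRE
t=8: input=2 -> V=0 FIRE
t=9: input=3 -> V=0 FIRE
t=10: input=4 -> V=0 FIRE
t=11: input=2 -> V=0 FIRE
t=12: input=2 -> V=0 FIRE
t=13: input=2 -> V=0 FIRE
t=14: input=3 -> V=0 FIRE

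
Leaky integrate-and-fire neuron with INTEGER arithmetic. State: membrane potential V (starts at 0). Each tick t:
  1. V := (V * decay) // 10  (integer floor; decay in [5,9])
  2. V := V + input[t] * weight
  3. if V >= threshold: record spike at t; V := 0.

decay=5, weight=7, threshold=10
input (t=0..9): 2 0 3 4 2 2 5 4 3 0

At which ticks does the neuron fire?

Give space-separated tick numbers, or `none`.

Answer: 0 2 3 4 5 6 7 8

Derivation:
t=0: input=2 -> V=0 FIRE
t=1: input=0 -> V=0
t=2: input=3 -> V=0 FIRE
t=3: input=4 -> V=0 FIRE
t=4: input=2 -> V=0 FIRE
t=5: input=2 -> V=0 FIRE
t=6: input=5 -> V=0 FIRE
t=7: input=4 -> V=0 FIRE
t=8: input=3 -> V=0 FIRE
t=9: input=0 -> V=0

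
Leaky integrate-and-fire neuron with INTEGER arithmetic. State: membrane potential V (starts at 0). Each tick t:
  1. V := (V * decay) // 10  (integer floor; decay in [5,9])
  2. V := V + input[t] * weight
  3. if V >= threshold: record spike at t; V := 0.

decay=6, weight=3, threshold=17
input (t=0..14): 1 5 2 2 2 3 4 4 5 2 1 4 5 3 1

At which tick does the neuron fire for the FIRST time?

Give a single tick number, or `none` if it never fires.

t=0: input=1 -> V=3
t=1: input=5 -> V=16
t=2: input=2 -> V=15
t=3: input=2 -> V=15
t=4: input=2 -> V=15
t=5: input=3 -> V=0 FIRE
t=6: input=4 -> V=12
t=7: input=4 -> V=0 FIRE
t=8: input=5 -> V=15
t=9: input=2 -> V=15
t=10: input=1 -> V=12
t=11: input=4 -> V=0 FIRE
t=12: input=5 -> V=15
t=13: input=3 -> V=0 FIRE
t=14: input=1 -> V=3

Answer: 5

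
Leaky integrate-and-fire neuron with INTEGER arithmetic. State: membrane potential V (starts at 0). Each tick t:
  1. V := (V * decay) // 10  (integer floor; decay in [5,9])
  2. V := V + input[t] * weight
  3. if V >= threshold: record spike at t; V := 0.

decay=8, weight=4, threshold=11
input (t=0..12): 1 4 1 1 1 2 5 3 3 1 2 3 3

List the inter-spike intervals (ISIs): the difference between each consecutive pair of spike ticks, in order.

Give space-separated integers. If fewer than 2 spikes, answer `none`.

t=0: input=1 -> V=4
t=1: input=4 -> V=0 FIRE
t=2: input=1 -> V=4
t=3: input=1 -> V=7
t=4: input=1 -> V=9
t=5: input=2 -> V=0 FIRE
t=6: input=5 -> V=0 FIRE
t=7: input=3 -> V=0 FIRE
t=8: input=3 -> V=0 FIRE
t=9: input=1 -> V=4
t=10: input=2 -> V=0 FIRE
t=11: input=3 -> V=0 FIRE
t=12: input=3 -> V=0 FIRE

Answer: 4 1 1 1 2 1 1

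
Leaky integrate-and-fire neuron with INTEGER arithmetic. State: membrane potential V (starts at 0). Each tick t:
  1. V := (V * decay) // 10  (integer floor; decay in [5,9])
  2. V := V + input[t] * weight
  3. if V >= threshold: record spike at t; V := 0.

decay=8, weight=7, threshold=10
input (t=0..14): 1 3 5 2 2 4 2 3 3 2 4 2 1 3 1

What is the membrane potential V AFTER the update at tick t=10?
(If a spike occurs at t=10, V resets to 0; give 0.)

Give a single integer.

t=0: input=1 -> V=7
t=1: input=3 -> V=0 FIRE
t=2: input=5 -> V=0 FIRE
t=3: input=2 -> V=0 FIRE
t=4: input=2 -> V=0 FIRE
t=5: input=4 -> V=0 FIRE
t=6: input=2 -> V=0 FIRE
t=7: input=3 -> V=0 FIRE
t=8: input=3 -> V=0 FIRE
t=9: input=2 -> V=0 FIRE
t=10: input=4 -> V=0 FIRE
t=11: input=2 -> V=0 FIRE
t=12: input=1 -> V=7
t=13: input=3 -> V=0 FIRE
t=14: input=1 -> V=7

Answer: 0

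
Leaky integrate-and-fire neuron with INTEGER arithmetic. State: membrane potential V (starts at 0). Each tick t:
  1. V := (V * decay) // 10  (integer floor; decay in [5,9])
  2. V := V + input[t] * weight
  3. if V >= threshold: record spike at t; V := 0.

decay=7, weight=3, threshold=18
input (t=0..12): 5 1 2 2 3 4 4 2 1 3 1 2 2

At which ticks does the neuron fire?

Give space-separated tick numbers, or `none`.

t=0: input=5 -> V=15
t=1: input=1 -> V=13
t=2: input=2 -> V=15
t=3: input=2 -> V=16
t=4: input=3 -> V=0 FIRE
t=5: input=4 -> V=12
t=6: input=4 -> V=0 FIRE
t=7: input=2 -> V=6
t=8: input=1 -> V=7
t=9: input=3 -> V=13
t=10: input=1 -> V=12
t=11: input=2 -> V=14
t=12: input=2 -> V=15

Answer: 4 6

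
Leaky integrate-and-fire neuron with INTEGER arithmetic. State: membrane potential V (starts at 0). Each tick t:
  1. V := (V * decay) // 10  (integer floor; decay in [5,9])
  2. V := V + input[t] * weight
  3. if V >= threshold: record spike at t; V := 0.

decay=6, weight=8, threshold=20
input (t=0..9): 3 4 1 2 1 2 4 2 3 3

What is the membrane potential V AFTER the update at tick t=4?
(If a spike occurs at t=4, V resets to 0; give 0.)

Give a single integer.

t=0: input=3 -> V=0 FIRE
t=1: input=4 -> V=0 FIRE
t=2: input=1 -> V=8
t=3: input=2 -> V=0 FIRE
t=4: input=1 -> V=8
t=5: input=2 -> V=0 FIRE
t=6: input=4 -> V=0 FIRE
t=7: input=2 -> V=16
t=8: input=3 -> V=0 FIRE
t=9: input=3 -> V=0 FIRE

Answer: 8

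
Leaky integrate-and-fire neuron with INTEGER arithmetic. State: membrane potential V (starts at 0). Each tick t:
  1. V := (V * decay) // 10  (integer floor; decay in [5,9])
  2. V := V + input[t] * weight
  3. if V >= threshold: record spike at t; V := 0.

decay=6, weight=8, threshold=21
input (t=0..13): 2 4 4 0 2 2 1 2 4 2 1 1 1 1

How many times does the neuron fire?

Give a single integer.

t=0: input=2 -> V=16
t=1: input=4 -> V=0 FIRE
t=2: input=4 -> V=0 FIRE
t=3: input=0 -> V=0
t=4: input=2 -> V=16
t=5: input=2 -> V=0 FIRE
t=6: input=1 -> V=8
t=7: input=2 -> V=20
t=8: input=4 -> V=0 FIRE
t=9: input=2 -> V=16
t=10: input=1 -> V=17
t=11: input=1 -> V=18
t=12: input=1 -> V=18
t=13: input=1 -> V=18

Answer: 4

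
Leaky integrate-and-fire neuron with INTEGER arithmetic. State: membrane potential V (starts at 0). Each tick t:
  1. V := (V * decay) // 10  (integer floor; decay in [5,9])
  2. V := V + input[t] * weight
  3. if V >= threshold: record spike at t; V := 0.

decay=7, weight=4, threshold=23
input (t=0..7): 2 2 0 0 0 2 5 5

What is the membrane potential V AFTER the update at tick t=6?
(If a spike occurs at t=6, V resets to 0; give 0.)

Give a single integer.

t=0: input=2 -> V=8
t=1: input=2 -> V=13
t=2: input=0 -> V=9
t=3: input=0 -> V=6
t=4: input=0 -> V=4
t=5: input=2 -> V=10
t=6: input=5 -> V=0 FIRE
t=7: input=5 -> V=20

Answer: 0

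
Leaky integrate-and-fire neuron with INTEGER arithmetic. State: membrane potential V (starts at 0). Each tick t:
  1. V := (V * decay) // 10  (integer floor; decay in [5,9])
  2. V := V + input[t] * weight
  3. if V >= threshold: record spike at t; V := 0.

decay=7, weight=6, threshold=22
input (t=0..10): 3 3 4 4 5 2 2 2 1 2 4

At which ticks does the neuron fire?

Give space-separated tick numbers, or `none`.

t=0: input=3 -> V=18
t=1: input=3 -> V=0 FIRE
t=2: input=4 -> V=0 FIRE
t=3: input=4 -> V=0 FIRE
t=4: input=5 -> V=0 FIRE
t=5: input=2 -> V=12
t=6: input=2 -> V=20
t=7: input=2 -> V=0 FIRE
t=8: input=1 -> V=6
t=9: input=2 -> V=16
t=10: input=4 -> V=0 FIRE

Answer: 1 2 3 4 7 10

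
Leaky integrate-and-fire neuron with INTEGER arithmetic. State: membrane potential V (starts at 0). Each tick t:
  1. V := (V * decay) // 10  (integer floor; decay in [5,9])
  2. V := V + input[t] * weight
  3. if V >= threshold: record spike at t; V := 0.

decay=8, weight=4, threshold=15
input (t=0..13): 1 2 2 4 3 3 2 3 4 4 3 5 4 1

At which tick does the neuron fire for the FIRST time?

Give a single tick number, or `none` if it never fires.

t=0: input=1 -> V=4
t=1: input=2 -> V=11
t=2: input=2 -> V=0 FIRE
t=3: input=4 -> V=0 FIRE
t=4: input=3 -> V=12
t=5: input=3 -> V=0 FIRE
t=6: input=2 -> V=8
t=7: input=3 -> V=0 FIRE
t=8: input=4 -> V=0 FIRE
t=9: input=4 -> V=0 FIRE
t=10: input=3 -> V=12
t=11: input=5 -> V=0 FIRE
t=12: input=4 -> V=0 FIRE
t=13: input=1 -> V=4

Answer: 2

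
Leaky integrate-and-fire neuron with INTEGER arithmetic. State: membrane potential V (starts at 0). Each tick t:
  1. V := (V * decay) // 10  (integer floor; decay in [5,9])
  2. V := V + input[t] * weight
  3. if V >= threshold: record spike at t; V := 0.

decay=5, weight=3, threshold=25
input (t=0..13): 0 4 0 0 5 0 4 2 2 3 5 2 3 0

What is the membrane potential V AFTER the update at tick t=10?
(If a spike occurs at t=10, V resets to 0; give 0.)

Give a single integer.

t=0: input=0 -> V=0
t=1: input=4 -> V=12
t=2: input=0 -> V=6
t=3: input=0 -> V=3
t=4: input=5 -> V=16
t=5: input=0 -> V=8
t=6: input=4 -> V=16
t=7: input=2 -> V=14
t=8: input=2 -> V=13
t=9: input=3 -> V=15
t=10: input=5 -> V=22
t=11: input=2 -> V=17
t=12: input=3 -> V=17
t=13: input=0 -> V=8

Answer: 22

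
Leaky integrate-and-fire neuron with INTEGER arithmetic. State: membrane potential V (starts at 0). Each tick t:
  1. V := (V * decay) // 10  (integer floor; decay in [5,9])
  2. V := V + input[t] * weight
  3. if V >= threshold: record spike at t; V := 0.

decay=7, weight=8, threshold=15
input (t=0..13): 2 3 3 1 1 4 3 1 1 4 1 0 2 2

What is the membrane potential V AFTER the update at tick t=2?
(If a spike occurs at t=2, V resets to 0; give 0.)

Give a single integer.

t=0: input=2 -> V=0 FIRE
t=1: input=3 -> V=0 FIRE
t=2: input=3 -> V=0 FIRE
t=3: input=1 -> V=8
t=4: input=1 -> V=13
t=5: input=4 -> V=0 FIRE
t=6: input=3 -> V=0 FIRE
t=7: input=1 -> V=8
t=8: input=1 -> V=13
t=9: input=4 -> V=0 FIRE
t=10: input=1 -> V=8
t=11: input=0 -> V=5
t=12: input=2 -> V=0 FIRE
t=13: input=2 -> V=0 FIRE

Answer: 0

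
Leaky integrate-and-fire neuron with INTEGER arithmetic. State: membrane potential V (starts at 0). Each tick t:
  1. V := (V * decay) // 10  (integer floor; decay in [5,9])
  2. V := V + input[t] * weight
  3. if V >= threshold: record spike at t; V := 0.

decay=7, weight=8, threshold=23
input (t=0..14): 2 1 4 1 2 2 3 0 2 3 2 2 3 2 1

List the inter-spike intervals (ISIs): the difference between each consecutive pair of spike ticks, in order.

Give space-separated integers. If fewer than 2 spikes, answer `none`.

Answer: 3 1 3 2 1

Derivation:
t=0: input=2 -> V=16
t=1: input=1 -> V=19
t=2: input=4 -> V=0 FIRE
t=3: input=1 -> V=8
t=4: input=2 -> V=21
t=5: input=2 -> V=0 FIRE
t=6: input=3 -> V=0 FIRE
t=7: input=0 -> V=0
t=8: input=2 -> V=16
t=9: input=3 -> V=0 FIRE
t=10: input=2 -> V=16
t=11: input=2 -> V=0 FIRE
t=12: input=3 -> V=0 FIRE
t=13: input=2 -> V=16
t=14: input=1 -> V=19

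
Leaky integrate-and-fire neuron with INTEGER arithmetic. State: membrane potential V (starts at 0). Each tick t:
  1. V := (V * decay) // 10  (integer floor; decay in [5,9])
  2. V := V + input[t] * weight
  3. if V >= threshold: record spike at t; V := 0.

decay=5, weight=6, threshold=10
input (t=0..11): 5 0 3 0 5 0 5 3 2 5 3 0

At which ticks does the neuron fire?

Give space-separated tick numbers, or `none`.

Answer: 0 2 4 6 7 8 9 10

Derivation:
t=0: input=5 -> V=0 FIRE
t=1: input=0 -> V=0
t=2: input=3 -> V=0 FIRE
t=3: input=0 -> V=0
t=4: input=5 -> V=0 FIRE
t=5: input=0 -> V=0
t=6: input=5 -> V=0 FIRE
t=7: input=3 -> V=0 FIRE
t=8: input=2 -> V=0 FIRE
t=9: input=5 -> V=0 FIRE
t=10: input=3 -> V=0 FIRE
t=11: input=0 -> V=0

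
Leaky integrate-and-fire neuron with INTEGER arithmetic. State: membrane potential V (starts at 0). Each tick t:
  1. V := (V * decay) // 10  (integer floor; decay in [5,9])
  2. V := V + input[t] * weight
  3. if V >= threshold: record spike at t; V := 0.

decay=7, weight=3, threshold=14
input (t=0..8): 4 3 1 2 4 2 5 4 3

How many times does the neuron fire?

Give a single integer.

Answer: 4

Derivation:
t=0: input=4 -> V=12
t=1: input=3 -> V=0 FIRE
t=2: input=1 -> V=3
t=3: input=2 -> V=8
t=4: input=4 -> V=0 FIRE
t=5: input=2 -> V=6
t=6: input=5 -> V=0 FIRE
t=7: input=4 -> V=12
t=8: input=3 -> V=0 FIRE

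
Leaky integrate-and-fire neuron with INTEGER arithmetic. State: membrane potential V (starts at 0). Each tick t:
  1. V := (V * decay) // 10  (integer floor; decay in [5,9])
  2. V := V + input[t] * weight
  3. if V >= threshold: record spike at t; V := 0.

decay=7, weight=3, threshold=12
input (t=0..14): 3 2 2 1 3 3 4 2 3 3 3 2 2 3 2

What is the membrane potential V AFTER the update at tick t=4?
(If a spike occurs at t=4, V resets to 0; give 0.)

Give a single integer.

Answer: 0

Derivation:
t=0: input=3 -> V=9
t=1: input=2 -> V=0 FIRE
t=2: input=2 -> V=6
t=3: input=1 -> V=7
t=4: input=3 -> V=0 FIRE
t=5: input=3 -> V=9
t=6: input=4 -> V=0 FIRE
t=7: input=2 -> V=6
t=8: input=3 -> V=0 FIRE
t=9: input=3 -> V=9
t=10: input=3 -> V=0 FIRE
t=11: input=2 -> V=6
t=12: input=2 -> V=10
t=13: input=3 -> V=0 FIRE
t=14: input=2 -> V=6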